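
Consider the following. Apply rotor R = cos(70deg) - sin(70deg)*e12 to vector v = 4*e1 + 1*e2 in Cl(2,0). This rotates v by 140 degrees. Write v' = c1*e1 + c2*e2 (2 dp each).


Rotor R = cos(70deg) - sin(70deg)*e12
Rotation angle theta = 2 * 70 = 140 degrees
v' = R*v*~R rotates v by theta.
cos(140deg) = -0.7660, sin(140deg) = 0.6428
v'_1 = 4*cos(140deg) - 1*sin(140deg)
= 4*(-0.7660) - 1*0.6428
= -3.71
v'_2 = 4*sin(140deg) + 1*cos(140deg)
= 4*0.6428 + 1*(-0.7660)
= 1.81
v' = -3.71*e1 + 1.81*e2


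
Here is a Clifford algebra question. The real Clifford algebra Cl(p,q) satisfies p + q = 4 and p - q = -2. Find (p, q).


We need p + q = 4 and p - q = -2.
Adding: 2p = 4 + (-2) = 2, so p = 1.
Then q = 4 - 1 = 3.
(p, q) = (1, 3)


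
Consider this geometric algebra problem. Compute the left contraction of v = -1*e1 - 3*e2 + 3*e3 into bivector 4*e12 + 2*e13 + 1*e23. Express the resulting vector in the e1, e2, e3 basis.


Left contraction v _| B = <vB>_1 (grade-1 part of the geometric product vB).
Using e1_|e12 = e2, e2_|e12 = -e1, e1_|e13 = e3, e3_|e13 = -e1, e2_|e23 = e3, e3_|e23 = -e2:
e1 coeff: -v2*b12 - v3*b13 = -(-3)*(4) - (3)*(2) = 6
e2 coeff: v1*b12 - v3*b23 = (-1)*(4) - (3)*(1) = -7
e3 coeff: v1*b13 + v2*b23 = (-1)*(2) + (-3)*(1) = -5
v _| B = 6*e1 - 7*e2 - 5*e3


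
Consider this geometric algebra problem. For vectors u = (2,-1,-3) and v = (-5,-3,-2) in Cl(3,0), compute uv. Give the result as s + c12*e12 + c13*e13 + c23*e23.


In Cl(3,0): e_i^2 = 1, e_ie_j = -e_je_i for i != j.
Scalar part = u . v = 2*(-5) + (-1)*(-3) + (-3)*(-2)
= -10 + 3 + 6 = -1
e12 coeff = 2*(-3) - (-1)*(-5) = -6 - 5 = -11
e13 coeff = 2*(-2) - (-3)*(-5) = -4 - 15 = -19
e23 coeff = (-1)*(-2) - (-3)*(-3) = 2 - 9 = -7
uv = -1 - 11*e12 - 19*e13 - 7*e23


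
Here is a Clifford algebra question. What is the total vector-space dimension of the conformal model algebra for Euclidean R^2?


The conformal model of R^2 uses Cl(3,1): the 2 Euclidean generators plus two extra orthogonal generators e+ (e+^2 = +1) and e- (e-^2 = -1), from which the null vectors e0, einf are built.
Number of generators m = 2 + 2 = 4.
dim Cl(p,q) = 2^m = 2^4 = 16


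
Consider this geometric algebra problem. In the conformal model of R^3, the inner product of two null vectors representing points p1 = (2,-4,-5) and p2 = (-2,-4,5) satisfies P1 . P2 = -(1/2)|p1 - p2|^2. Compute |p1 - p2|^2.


p1 - p2 = (4, 0, -10)
|p1 - p2|^2 = 4^2 + 0^2 + (-10)^2
= 16 + 0 + 100
= 116


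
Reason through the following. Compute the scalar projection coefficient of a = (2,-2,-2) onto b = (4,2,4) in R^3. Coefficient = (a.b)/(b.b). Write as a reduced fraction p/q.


Projection coefficient = (a . b) / (b . b)
a . b = 2*4 + (-2)*2 + (-2)*4
= 8 + (-4) + (-8) = -4
b . b = 4^2 + 2^2 + 4^2
= 16 + 4 + 16 = 36
Coefficient = -4/36
In lowest terms: -1/9


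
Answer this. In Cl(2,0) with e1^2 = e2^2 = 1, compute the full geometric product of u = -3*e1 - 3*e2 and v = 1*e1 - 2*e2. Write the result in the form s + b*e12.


Expand: (-3*e1 - 3*e2)(1*e1 - 2*e2)
= (-3)*1*e1e1 + (-3)*(-2)*e1e2 + (-3)*1*e2e1 + (-3)*(-2)*e2e2
Using e1^2 = e2^2 = 1, e2e1 = -e1e2:
Scalar part s = (-3)*1 + (-3)*(-2) = -3 + 6 = 3
Bivector part b = (-3)*(-2) - (-3)*1 = 6 - (-3) = 9
uv = 3 + 9*e12


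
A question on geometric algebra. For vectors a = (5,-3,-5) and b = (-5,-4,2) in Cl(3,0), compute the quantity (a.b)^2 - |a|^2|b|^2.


a . b = 5*(-5) + (-3)*(-4) + (-5)*2
= -25 + 12 + (-10) = -23
|a|^2 = 5^2 + (-3)^2 + (-5)^2 = 59
|b|^2 = (-5)^2 + (-4)^2 + 2^2 = 45
(a.b)^2 = (-23)^2 = 529
|a|^2 * |b|^2 = 59 * 45 = 2655
Result = 529 - 2655 = -2126


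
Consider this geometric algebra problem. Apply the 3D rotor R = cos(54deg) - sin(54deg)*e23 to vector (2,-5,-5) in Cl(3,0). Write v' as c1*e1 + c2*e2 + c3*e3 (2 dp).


Rotor R = cos(54deg) - sin(54deg)*e23
Rotation angle theta = 2 * 54 = 108 degrees in the e23 plane (e2 -> e3).
The component perpendicular to the plane (e1) is invariant: v'_1 = v1 = 2.00
cos(108deg) = -0.3090, sin(108deg) = 0.9511
v'_2 = v2*cos(theta) - v3*sin(theta) = -5*(-0.3090) - (-5)*0.9511 = 6.30
v'_3 = v2*sin(theta) + v3*cos(theta) = -5*0.9511 + (-5)*(-0.3090) = -3.21
v' = 2.00*e1 + 6.30*e2 - 3.21*e3


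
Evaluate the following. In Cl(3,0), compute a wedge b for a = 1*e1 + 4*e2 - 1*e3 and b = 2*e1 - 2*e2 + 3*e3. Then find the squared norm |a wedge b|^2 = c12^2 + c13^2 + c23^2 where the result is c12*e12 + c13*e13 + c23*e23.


a wedge b = (a1*b2 - a2*b1)*e12 + (a1*b3 - a3*b1)*e13 + (a2*b3 - a3*b2)*e23
e12 coeff: 1*(-2) - 4*2 = -2 - 8 = -10
e13 coeff: 1*3 - (-1)*2 = 3 - (-2) = 5
e23 coeff: 4*3 - (-1)*(-2) = 12 - 2 = 10
|a wedge b|^2 = (-10)^2 + 5^2 + 10^2
= 100 + 25 + 100
= 225


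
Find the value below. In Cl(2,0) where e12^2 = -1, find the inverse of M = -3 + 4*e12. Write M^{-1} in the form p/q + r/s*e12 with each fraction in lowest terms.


M = -3 + 4*e12, where e12^2 = -1.
Since M commutes with its reverse ~M = a - b*e12, M * ~M = a^2 - b^2*e12^2 = a^2 + b^2.
So M^{-1} = ~M / (a^2 + b^2) = (a - b*e12)/(a^2 + b^2).
a^2 + b^2 = 9 + 16 = 25
Scalar part = -3/25 = -3/25
Bivector coeff = -4/25 = -4/25
M^{-1} = -3/25 - 4/25*e12


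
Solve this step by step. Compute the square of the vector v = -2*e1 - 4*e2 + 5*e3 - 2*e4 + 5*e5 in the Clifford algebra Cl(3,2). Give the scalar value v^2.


v^2 = sum of c_i^2 * e_i^2
Positive signature terms (e_i^2 = +1): (-2)^2 + (-4)^2 + 5^2 = 45
Negative signature terms (e_j^2 = -1): (-2)^2 + 5^2 = 29
v^2 = 45 - 29 = 16


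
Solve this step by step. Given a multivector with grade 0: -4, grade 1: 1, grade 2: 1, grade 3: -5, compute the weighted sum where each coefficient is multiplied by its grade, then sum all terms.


Grade-weighted sum = sum of grade_k * coefficient_k
0*(-4) = 0
1*1 = 1
2*1 = 2
3*(-5) = -15
Total = 0 + 1 + 2 + (-15) = -12


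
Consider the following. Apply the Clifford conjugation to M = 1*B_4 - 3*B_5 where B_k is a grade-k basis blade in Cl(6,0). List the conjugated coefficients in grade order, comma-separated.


Clifford conjugate sign for grade k: (-1)^(k(k+1)/2)
Grade 4: (-1)^(4*5/2) = (-1)^10 = 1, coeff 1 -> 1
Grade 5: (-1)^(5*6/2) = (-1)^15 = -1, coeff -3 -> 3
Conjugated coefficients: 1, 3


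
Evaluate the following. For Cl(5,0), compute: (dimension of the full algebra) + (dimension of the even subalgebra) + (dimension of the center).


n = 5 + 0 = 5
Total dim = 2^5 = 32
Even subalgebra dim = 2^4 = 16
n is odd, so center dim = 2
Sum = 32 + 16 + 2 = 50


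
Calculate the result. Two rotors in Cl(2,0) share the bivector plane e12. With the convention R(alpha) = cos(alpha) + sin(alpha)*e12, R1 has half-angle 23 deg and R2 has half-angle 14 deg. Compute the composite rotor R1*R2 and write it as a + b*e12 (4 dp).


Same-plane rotors commute and their half-angles add:
R1*R2 = cos(a1 + a2) + sin(a1 + a2)*e12.
a1 + a2 = 23 + 14 = 37 deg
cos(37 deg) = 0.7986
sin(37 deg) = 0.6018
R1*R2 = 0.7986 + 0.6018*e12


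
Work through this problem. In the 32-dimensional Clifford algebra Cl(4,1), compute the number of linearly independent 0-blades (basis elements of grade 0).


Number of grade-k basis blades in Cl(p,q) with n = p + q is C(n, k).
n = 4 + 1 = 5
C(5, 0) = 5! / (0! * 5!)
= 120 / (1 * 120)
= 1


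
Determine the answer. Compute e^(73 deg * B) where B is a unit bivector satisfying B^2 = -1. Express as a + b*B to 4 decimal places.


For a unit bivector B with B^2 = -1, the exponential series gives
e^(theta*B) = cos(theta) + sin(theta)*B (the GA analogue of Euler's formula).
theta = 73 degrees = 1.27409 rad
cos(73 deg) = 0.2924
sin(73 deg) = 0.9563
exp(theta*B) = 0.2924 + 0.9563*B


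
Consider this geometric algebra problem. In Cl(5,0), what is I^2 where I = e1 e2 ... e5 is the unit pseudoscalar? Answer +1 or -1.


The pseudoscalar I = e1...e_n (product of all n generators) of Cl(p,q) satisfies I^2 = (-1)^(q + n(n-1)/2).
p = 5, q = 0, n = p + q = 5
n(n-1)/2 = 5 * 4 / 2 = 10
Exponent = q + n(n-1)/2 = 0 + 10 = 10
I^2 = (-1)^10 = +1


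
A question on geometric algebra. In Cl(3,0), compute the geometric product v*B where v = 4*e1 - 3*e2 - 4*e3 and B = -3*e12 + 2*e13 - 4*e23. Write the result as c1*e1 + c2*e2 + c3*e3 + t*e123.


vB has grade-1 (vector) and grade-3 (trivector) parts: vB = (v _| B) + (v ^ B).
Vector part <vB>_1:
  e1: -v2*b12 - v3*b13 = -(-3)*(-3) - (-4)*(2) = -1
  e2: v1*b12 - v3*b23 = (4)*(-3) - (-4)*(-4) = -28
  e3: v1*b13 + v2*b23 = (4)*(2) + (-3)*(-4) = 20
Trivector part <vB>_3:
  e123: v1*b23 - v2*b13 + v3*b12 = (4)*(-4) - (-3)*(2) + (-4)*(-3) = 2
vB = -1*e1 - 28*e2 + 20*e3 + 2*e123


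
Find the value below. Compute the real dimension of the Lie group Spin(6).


Spin(n) double-covers SO(n); both have Lie algebra so(n) of dimension n(n-1)/2.
n = 6
n(n-1) = 6 * 5 = 30
dim Spin(6) = 30/2 = 15


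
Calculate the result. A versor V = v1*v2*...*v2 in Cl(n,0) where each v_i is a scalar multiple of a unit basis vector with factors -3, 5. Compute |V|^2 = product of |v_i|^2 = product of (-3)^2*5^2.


Each vector v_i has |v_i|^2 = s_i^2
Squared scales: (-3)^2 = 9, 5^2 = 25
|V|^2 = 9 * 25
= 225


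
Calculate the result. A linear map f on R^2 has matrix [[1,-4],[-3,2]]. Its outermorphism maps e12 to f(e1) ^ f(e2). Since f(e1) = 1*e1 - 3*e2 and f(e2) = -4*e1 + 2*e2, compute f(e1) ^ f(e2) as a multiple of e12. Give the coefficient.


The outermorphism of a linear map f sends e1^e2 to f(e1)^f(e2).
f(e1) = 1*e1 - 3*e2
f(e2) = -4*e1 + 2*e2
f(e1) ^ f(e2) = (1*e1 - 3*e2) ^ (-4*e1 + 2*e2)
= 1*2*e12 + (-3)*(-4)*e21
= (2 - 12)*e12
= -10*e12
Coefficient = -10


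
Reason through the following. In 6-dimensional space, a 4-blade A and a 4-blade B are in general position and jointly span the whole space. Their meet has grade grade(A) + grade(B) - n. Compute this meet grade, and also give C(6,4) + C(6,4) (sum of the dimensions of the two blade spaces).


Meet grade = grade(A) + grade(B) - n
= 4 + 4 - 6 = 2
C(6,4) = 15
C(6,4) = 15
dim_A + dim_B = 15 + 15 = 30


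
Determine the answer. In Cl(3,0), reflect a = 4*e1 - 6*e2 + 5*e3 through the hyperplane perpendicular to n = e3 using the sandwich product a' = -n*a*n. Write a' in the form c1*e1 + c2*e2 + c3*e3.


Reflection formula: a' = -n*a*n, with n = e3 (unit vector, n^2 = 1).
For reflection through hyperplane perp to e3:
The component along e3 flips sign, others stay.
a = (4, -6, 5)
a' = (4, -6, -5)
a' = 4*e1 - 6*e2 - 5*e3


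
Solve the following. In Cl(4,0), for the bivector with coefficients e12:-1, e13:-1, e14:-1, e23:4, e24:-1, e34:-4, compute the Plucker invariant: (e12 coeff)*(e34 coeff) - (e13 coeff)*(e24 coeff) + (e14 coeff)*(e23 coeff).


Plucker relation: af - be + cd
a*f = (-1)*(-4) = 4
b*e = (-1)*(-1) = 1
c*d = (-1)*4 = -4
af - be + cd = 4 - 1 + (-4)
= -1


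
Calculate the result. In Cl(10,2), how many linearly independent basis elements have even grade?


Even subalgebra dimension = 2^(n-1)
n = 10 + 2 = 12
2^(12 - 1) = 2^11 = 2048
Verification: sum of C(12,k) for even k = 1 + 66 + 495 + 924 + 495 + 66 + 1 = 2048
Result = 2048


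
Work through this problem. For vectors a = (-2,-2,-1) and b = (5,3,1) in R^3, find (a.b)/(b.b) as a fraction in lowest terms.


Projection coefficient = (a . b) / (b . b)
a . b = (-2)*5 + (-2)*3 + (-1)*1
= -10 + (-6) + (-1) = -17
b . b = 5^2 + 3^2 + 1^2
= 25 + 9 + 1 = 35
Coefficient = -17/35
In lowest terms: -17/35


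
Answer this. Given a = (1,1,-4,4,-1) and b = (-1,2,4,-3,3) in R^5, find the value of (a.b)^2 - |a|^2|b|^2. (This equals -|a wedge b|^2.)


a . b = 1*(-1) + 1*2 + (-4)*4 + 4*(-3) + (-1)*3
= -1 + 2 + (-16) + (-12) + (-3) = -30
|a|^2 = 1^2 + 1^2 + (-4)^2 + 4^2 + (-1)^2 = 35
|b|^2 = (-1)^2 + 2^2 + 4^2 + (-3)^2 + 3^2 = 39
(a.b)^2 = (-30)^2 = 900
|a|^2 * |b|^2 = 35 * 39 = 1365
Result = 900 - 1365 = -465


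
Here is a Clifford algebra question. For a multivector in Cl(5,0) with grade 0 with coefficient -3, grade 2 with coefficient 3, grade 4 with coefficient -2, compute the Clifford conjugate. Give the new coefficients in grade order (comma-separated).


Clifford conjugate sign for grade k: (-1)^(k(k+1)/2)
Grade 0: (-1)^(0*1/2) = (-1)^0 = 1, coeff -3 -> -3
Grade 2: (-1)^(2*3/2) = (-1)^3 = -1, coeff 3 -> -3
Grade 4: (-1)^(4*5/2) = (-1)^10 = 1, coeff -2 -> -2
Conjugated coefficients: -3, -3, -2


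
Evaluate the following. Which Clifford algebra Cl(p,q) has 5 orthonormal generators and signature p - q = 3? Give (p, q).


We need p + q = 5 and p - q = 3.
Adding: 2p = 5 + 3 = 8, so p = 4.
Then q = 5 - 4 = 1.
(p, q) = (4, 1)


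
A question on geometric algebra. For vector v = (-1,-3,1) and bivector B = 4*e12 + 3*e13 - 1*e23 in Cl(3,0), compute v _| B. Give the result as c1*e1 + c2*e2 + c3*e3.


Left contraction v _| B = <vB>_1 (grade-1 part of the geometric product vB).
Using e1_|e12 = e2, e2_|e12 = -e1, e1_|e13 = e3, e3_|e13 = -e1, e2_|e23 = e3, e3_|e23 = -e2:
e1 coeff: -v2*b12 - v3*b13 = -(-3)*(4) - (1)*(3) = 9
e2 coeff: v1*b12 - v3*b23 = (-1)*(4) - (1)*(-1) = -3
e3 coeff: v1*b13 + v2*b23 = (-1)*(3) + (-3)*(-1) = 0
v _| B = 9*e1 - 3*e2 + 0*e3


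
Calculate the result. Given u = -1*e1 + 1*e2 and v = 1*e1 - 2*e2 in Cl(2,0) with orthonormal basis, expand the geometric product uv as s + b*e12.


Expand: (-1*e1 + 1*e2)(1*e1 - 2*e2)
= (-1)*1*e1e1 + (-1)*(-2)*e1e2 + 1*1*e2e1 + 1*(-2)*e2e2
Using e1^2 = e2^2 = 1, e2e1 = -e1e2:
Scalar part s = (-1)*1 + 1*(-2) = -1 + (-2) = -3
Bivector part b = (-1)*(-2) - 1*1 = 2 - 1 = 1
uv = -3 + 1*e12


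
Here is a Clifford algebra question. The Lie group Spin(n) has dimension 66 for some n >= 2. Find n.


dim Spin(n) = dim so(n) = n(n-1)/2.
Solve n(n-1)/2 = 66, i.e. n^2 - n - 132 = 0.
Discriminant = 1 + 8*66 = 529
n = (1 + sqrt(529))/2 = (1 + 23)/2 = 12


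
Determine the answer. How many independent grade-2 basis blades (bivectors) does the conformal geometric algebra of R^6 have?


The conformal model of R^6 uses Cl(7,1) with m = 6 + 2 = 8 generators.
Number of grade-2 blades = C(m, 2) = C(8, 2)
= 8*7/2 = 28


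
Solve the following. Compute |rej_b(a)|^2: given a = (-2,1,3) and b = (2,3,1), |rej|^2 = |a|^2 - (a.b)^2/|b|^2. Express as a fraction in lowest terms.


|a|^2 = (-2)^2 + 1^2 + 3^2 = 14
|b|^2 = 2^2 + 3^2 + 1^2 = 14
a . b = (-2)*2 + 1*3 + 3*1 = 2
(a.b)^2 = 2^2 = 4
|rej|^2 = 14 - 4/14
= (196 - 4)/14
= 192/14
In lowest terms: 96/7


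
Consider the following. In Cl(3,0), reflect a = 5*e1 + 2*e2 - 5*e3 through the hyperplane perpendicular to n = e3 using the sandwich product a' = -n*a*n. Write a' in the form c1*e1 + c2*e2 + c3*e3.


Reflection formula: a' = -n*a*n, with n = e3 (unit vector, n^2 = 1).
For reflection through hyperplane perp to e3:
The component along e3 flips sign, others stay.
a = (5, 2, -5)
a' = (5, 2, 5)
a' = 5*e1 + 2*e2 + 5*e3


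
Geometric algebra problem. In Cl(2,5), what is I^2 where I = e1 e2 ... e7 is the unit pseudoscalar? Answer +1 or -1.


The pseudoscalar I = e1...e_n (product of all n generators) of Cl(p,q) satisfies I^2 = (-1)^(q + n(n-1)/2).
p = 2, q = 5, n = p + q = 7
n(n-1)/2 = 7 * 6 / 2 = 21
Exponent = q + n(n-1)/2 = 5 + 21 = 26
I^2 = (-1)^26 = +1


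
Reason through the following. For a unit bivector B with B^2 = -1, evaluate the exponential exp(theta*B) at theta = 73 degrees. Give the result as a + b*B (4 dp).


For a unit bivector B with B^2 = -1, the exponential series gives
e^(theta*B) = cos(theta) + sin(theta)*B (the GA analogue of Euler's formula).
theta = 73 degrees = 1.27409 rad
cos(73 deg) = 0.2924
sin(73 deg) = 0.9563
exp(theta*B) = 0.2924 + 0.9563*B


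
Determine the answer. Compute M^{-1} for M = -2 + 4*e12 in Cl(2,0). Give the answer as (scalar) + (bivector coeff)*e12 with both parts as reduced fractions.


M = -2 + 4*e12, where e12^2 = -1.
Since M commutes with its reverse ~M = a - b*e12, M * ~M = a^2 - b^2*e12^2 = a^2 + b^2.
So M^{-1} = ~M / (a^2 + b^2) = (a - b*e12)/(a^2 + b^2).
a^2 + b^2 = 4 + 16 = 20
Scalar part = -2/20 = -1/10
Bivector coeff = -4/20 = -1/5
M^{-1} = -1/10 - 1/5*e12


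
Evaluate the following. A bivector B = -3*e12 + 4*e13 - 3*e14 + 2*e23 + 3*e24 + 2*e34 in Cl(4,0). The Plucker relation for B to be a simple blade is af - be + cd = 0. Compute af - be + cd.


Plucker relation: af - be + cd
a*f = (-3)*2 = -6
b*e = 4*3 = 12
c*d = (-3)*2 = -6
af - be + cd = -6 - 12 + (-6)
= -24


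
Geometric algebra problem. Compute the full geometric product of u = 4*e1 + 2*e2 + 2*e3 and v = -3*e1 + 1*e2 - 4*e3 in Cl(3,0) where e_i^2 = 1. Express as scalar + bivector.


In Cl(3,0): e_i^2 = 1, e_ie_j = -e_je_i for i != j.
Scalar part = u . v = 4*(-3) + 2*1 + 2*(-4)
= -12 + 2 + (-8) = -18
e12 coeff = 4*1 - 2*(-3) = 4 - (-6) = 10
e13 coeff = 4*(-4) - 2*(-3) = -16 - (-6) = -10
e23 coeff = 2*(-4) - 2*1 = -8 - 2 = -10
uv = -18 + 10*e12 - 10*e13 - 10*e23


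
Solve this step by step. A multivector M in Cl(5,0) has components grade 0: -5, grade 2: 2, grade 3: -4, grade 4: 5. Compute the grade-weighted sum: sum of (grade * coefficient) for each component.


Grade-weighted sum = sum of grade_k * coefficient_k
0*(-5) = 0
2*2 = 4
3*(-4) = -12
4*5 = 20
Total = 0 + 4 + (-12) + 20 = 12


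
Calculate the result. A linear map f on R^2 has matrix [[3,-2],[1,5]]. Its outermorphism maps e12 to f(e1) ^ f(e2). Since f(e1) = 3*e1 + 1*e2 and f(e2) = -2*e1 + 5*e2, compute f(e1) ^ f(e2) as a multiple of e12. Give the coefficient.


The outermorphism of a linear map f sends e1^e2 to f(e1)^f(e2).
f(e1) = 3*e1 + 1*e2
f(e2) = -2*e1 + 5*e2
f(e1) ^ f(e2) = (3*e1 + 1*e2) ^ (-2*e1 + 5*e2)
= 3*5*e12 + 1*(-2)*e21
= (15 - (-2))*e12
= 17*e12
Coefficient = 17


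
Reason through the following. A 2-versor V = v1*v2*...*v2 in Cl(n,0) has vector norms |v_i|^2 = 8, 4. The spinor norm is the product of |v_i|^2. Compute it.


Spinor norm N(V) = |v1|^2 * |v2|^2 * ... * |v2|^2
= 8 * 4
Running product: 8, 32
N(V) = 32


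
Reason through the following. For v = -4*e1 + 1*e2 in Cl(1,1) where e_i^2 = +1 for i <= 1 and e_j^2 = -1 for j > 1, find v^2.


v^2 = sum of c_i^2 * e_i^2
Positive signature terms (e_i^2 = +1): (-4)^2 = 16
Negative signature terms (e_j^2 = -1): 1^2 = 1
v^2 = 16 - 1 = 15


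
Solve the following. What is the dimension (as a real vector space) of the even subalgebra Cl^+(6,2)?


Even subalgebra dimension = 2^(n-1)
n = 6 + 2 = 8
2^(8 - 1) = 2^7 = 128
Verification: sum of C(8,k) for even k = 1 + 28 + 70 + 28 + 1 = 128
Result = 128


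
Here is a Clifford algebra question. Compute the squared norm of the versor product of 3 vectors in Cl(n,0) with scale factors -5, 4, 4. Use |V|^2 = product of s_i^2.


Each vector v_i has |v_i|^2 = s_i^2
Squared scales: (-5)^2 = 25, 4^2 = 16, 4^2 = 16
|V|^2 = 25 * 16 * 16
= 6400


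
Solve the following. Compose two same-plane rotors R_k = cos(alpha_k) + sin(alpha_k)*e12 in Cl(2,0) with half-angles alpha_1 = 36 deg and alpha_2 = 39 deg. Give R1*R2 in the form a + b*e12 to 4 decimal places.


Same-plane rotors commute and their half-angles add:
R1*R2 = cos(a1 + a2) + sin(a1 + a2)*e12.
a1 + a2 = 36 + 39 = 75 deg
cos(75 deg) = 0.2588
sin(75 deg) = 0.9659
R1*R2 = 0.2588 + 0.9659*e12


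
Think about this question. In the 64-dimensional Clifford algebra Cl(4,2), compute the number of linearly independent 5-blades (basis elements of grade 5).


Number of grade-k basis blades in Cl(p,q) with n = p + q is C(n, k).
n = 4 + 2 = 6
C(6, 5) = 6! / (5! * 1!)
= 720 / (120 * 1)
= 6


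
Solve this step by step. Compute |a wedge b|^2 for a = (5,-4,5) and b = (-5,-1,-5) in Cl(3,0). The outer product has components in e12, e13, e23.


a wedge b = (a1*b2 - a2*b1)*e12 + (a1*b3 - a3*b1)*e13 + (a2*b3 - a3*b2)*e23
e12 coeff: 5*(-1) - (-4)*(-5) = -5 - 20 = -25
e13 coeff: 5*(-5) - 5*(-5) = -25 - (-25) = 0
e23 coeff: (-4)*(-5) - 5*(-1) = 20 - (-5) = 25
|a wedge b|^2 = (-25)^2 + 0^2 + 25^2
= 625 + 0 + 625
= 1250


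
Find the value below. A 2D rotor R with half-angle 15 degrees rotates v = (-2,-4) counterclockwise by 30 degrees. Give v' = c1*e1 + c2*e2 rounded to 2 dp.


Rotor R = cos(15deg) - sin(15deg)*e12
Rotation angle theta = 2 * 15 = 30 degrees
v' = R*v*~R rotates v by theta.
cos(30deg) = 0.8660, sin(30deg) = 0.5000
v'_1 = -2*cos(30deg) - (-4)*sin(30deg)
= -2*0.8660 - (-4)*0.5000
= 0.27
v'_2 = -2*sin(30deg) + (-4)*cos(30deg)
= -2*0.5000 + (-4)*0.8660
= -4.46
v' = 0.27*e1 - 4.46*e2


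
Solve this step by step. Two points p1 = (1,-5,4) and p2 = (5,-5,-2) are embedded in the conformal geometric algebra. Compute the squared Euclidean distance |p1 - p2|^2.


p1 - p2 = (-4, 0, 6)
|p1 - p2|^2 = (-4)^2 + 0^2 + 6^2
= 16 + 0 + 36
= 52


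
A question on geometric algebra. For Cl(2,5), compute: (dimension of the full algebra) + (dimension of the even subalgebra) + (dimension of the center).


n = 2 + 5 = 7
Total dim = 2^7 = 128
Even subalgebra dim = 2^6 = 64
n is odd, so center dim = 2
Sum = 128 + 64 + 2 = 194


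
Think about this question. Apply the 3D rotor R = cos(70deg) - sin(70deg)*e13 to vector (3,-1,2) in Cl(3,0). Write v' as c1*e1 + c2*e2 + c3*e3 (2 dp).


Rotor R = cos(70deg) - sin(70deg)*e13
Rotation angle theta = 2 * 70 = 140 degrees in the e13 plane (e1 -> e3).
The component perpendicular to the plane (e2) is invariant: v'_2 = v2 = -1.00
cos(140deg) = -0.7660, sin(140deg) = 0.6428
v'_1 = v1*cos(theta) - v3*sin(theta) = 3*(-0.7660) - 2*0.6428 = -3.58
v'_3 = v1*sin(theta) + v3*cos(theta) = 3*0.6428 + 2*(-0.7660) = 0.40
v' = -3.58*e1 - 1.00*e2 + 0.40*e3


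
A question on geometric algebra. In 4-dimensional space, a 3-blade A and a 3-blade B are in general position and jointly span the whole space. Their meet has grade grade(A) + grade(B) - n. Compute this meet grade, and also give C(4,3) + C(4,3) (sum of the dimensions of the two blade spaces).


Meet grade = grade(A) + grade(B) - n
= 3 + 3 - 4 = 2
C(4,3) = 4
C(4,3) = 4
dim_A + dim_B = 4 + 4 = 8


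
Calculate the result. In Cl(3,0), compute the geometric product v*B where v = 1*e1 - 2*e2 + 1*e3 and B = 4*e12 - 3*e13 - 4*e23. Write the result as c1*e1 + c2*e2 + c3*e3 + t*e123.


vB has grade-1 (vector) and grade-3 (trivector) parts: vB = (v _| B) + (v ^ B).
Vector part <vB>_1:
  e1: -v2*b12 - v3*b13 = -(-2)*(4) - (1)*(-3) = 11
  e2: v1*b12 - v3*b23 = (1)*(4) - (1)*(-4) = 8
  e3: v1*b13 + v2*b23 = (1)*(-3) + (-2)*(-4) = 5
Trivector part <vB>_3:
  e123: v1*b23 - v2*b13 + v3*b12 = (1)*(-4) - (-2)*(-3) + (1)*(4) = -6
vB = 11*e1 + 8*e2 + 5*e3 - 6*e123


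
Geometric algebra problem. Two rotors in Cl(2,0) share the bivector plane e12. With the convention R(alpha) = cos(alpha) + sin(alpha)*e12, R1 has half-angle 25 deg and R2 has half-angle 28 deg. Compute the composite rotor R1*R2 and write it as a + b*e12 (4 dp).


Same-plane rotors commute and their half-angles add:
R1*R2 = cos(a1 + a2) + sin(a1 + a2)*e12.
a1 + a2 = 25 + 28 = 53 deg
cos(53 deg) = 0.6018
sin(53 deg) = 0.7986
R1*R2 = 0.6018 + 0.7986*e12


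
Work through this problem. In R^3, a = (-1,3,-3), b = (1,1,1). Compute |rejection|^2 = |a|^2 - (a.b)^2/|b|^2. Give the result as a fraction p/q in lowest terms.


|a|^2 = (-1)^2 + 3^2 + (-3)^2 = 19
|b|^2 = 1^2 + 1^2 + 1^2 = 3
a . b = (-1)*1 + 3*1 + (-3)*1 = -1
(a.b)^2 = (-1)^2 = 1
|rej|^2 = 19 - 1/3
= (57 - 1)/3
= 56/3
In lowest terms: 56/3


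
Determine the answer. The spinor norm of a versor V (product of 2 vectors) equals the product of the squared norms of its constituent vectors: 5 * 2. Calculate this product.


Spinor norm N(V) = |v1|^2 * |v2|^2 * ... * |v2|^2
= 5 * 2
Running product: 5, 10
N(V) = 10


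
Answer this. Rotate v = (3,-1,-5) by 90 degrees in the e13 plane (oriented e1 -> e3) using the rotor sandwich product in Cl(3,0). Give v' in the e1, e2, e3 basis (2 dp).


Rotor R = cos(45deg) - sin(45deg)*e13
Rotation angle theta = 2 * 45 = 90 degrees in the e13 plane (e1 -> e3).
The component perpendicular to the plane (e2) is invariant: v'_2 = v2 = -1.00
cos(90deg) = 0.0000, sin(90deg) = 1.0000
v'_1 = v1*cos(theta) - v3*sin(theta) = 3*0.0000 - (-5)*1.0000 = 5.00
v'_3 = v1*sin(theta) + v3*cos(theta) = 3*1.0000 + (-5)*0.0000 = 3.00
v' = 5.00*e1 - 1.00*e2 + 3.00*e3


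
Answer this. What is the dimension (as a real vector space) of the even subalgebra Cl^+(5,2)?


Even subalgebra dimension = 2^(n-1)
n = 5 + 2 = 7
2^(7 - 1) = 2^6 = 64
Verification: sum of C(7,k) for even k = 1 + 21 + 35 + 7 = 64
Result = 64


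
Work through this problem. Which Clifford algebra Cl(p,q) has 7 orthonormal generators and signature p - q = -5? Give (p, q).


We need p + q = 7 and p - q = -5.
Adding: 2p = 7 + (-5) = 2, so p = 1.
Then q = 7 - 1 = 6.
(p, q) = (1, 6)


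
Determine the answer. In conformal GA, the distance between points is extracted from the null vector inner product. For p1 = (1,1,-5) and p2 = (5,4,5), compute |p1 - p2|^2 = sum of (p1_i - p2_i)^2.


p1 - p2 = (-4, -3, -10)
|p1 - p2|^2 = (-4)^2 + (-3)^2 + (-10)^2
= 16 + 9 + 100
= 125


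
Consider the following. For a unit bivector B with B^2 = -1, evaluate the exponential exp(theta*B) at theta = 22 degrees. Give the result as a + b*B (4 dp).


For a unit bivector B with B^2 = -1, the exponential series gives
e^(theta*B) = cos(theta) + sin(theta)*B (the GA analogue of Euler's formula).
theta = 22 degrees = 0.383972 rad
cos(22 deg) = 0.9272
sin(22 deg) = 0.3746
exp(theta*B) = 0.9272 + 0.3746*B


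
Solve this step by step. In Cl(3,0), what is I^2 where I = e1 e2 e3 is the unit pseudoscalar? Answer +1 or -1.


The pseudoscalar I = e1...e_n (product of all n generators) of Cl(p,q) satisfies I^2 = (-1)^(q + n(n-1)/2).
p = 3, q = 0, n = p + q = 3
n(n-1)/2 = 3 * 2 / 2 = 3
Exponent = q + n(n-1)/2 = 0 + 3 = 3
I^2 = (-1)^3 = -1


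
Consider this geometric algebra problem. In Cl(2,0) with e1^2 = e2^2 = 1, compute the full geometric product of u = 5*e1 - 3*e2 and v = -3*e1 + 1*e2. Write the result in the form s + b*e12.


Expand: (5*e1 - 3*e2)(-3*e1 + 1*e2)
= 5*(-3)*e1e1 + 5*1*e1e2 + (-3)*(-3)*e2e1 + (-3)*1*e2e2
Using e1^2 = e2^2 = 1, e2e1 = -e1e2:
Scalar part s = 5*(-3) + (-3)*1 = -15 + (-3) = -18
Bivector part b = 5*1 - (-3)*(-3) = 5 - 9 = -4
uv = -18 - 4*e12


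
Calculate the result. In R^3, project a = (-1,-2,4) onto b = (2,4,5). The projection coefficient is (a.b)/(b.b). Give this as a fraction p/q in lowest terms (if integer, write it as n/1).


Projection coefficient = (a . b) / (b . b)
a . b = (-1)*2 + (-2)*4 + 4*5
= -2 + (-8) + 20 = 10
b . b = 2^2 + 4^2 + 5^2
= 4 + 16 + 25 = 45
Coefficient = 10/45
In lowest terms: 2/9


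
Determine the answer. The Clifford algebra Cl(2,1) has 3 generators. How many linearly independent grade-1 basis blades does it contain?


Number of grade-k basis blades in Cl(p,q) with n = p + q is C(n, k).
n = 2 + 1 = 3
C(3, 1) = 3! / (1! * 2!)
= 6 / (1 * 2)
= 3


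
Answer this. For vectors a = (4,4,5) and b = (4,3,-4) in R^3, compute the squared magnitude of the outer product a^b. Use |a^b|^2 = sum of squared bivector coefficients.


a wedge b = (a1*b2 - a2*b1)*e12 + (a1*b3 - a3*b1)*e13 + (a2*b3 - a3*b2)*e23
e12 coeff: 4*3 - 4*4 = 12 - 16 = -4
e13 coeff: 4*(-4) - 5*4 = -16 - 20 = -36
e23 coeff: 4*(-4) - 5*3 = -16 - 15 = -31
|a wedge b|^2 = (-4)^2 + (-36)^2 + (-31)^2
= 16 + 1296 + 961
= 2273


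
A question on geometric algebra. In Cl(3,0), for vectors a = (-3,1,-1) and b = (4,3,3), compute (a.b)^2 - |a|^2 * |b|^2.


a . b = (-3)*4 + 1*3 + (-1)*3
= -12 + 3 + (-3) = -12
|a|^2 = (-3)^2 + 1^2 + (-1)^2 = 11
|b|^2 = 4^2 + 3^2 + 3^2 = 34
(a.b)^2 = (-12)^2 = 144
|a|^2 * |b|^2 = 11 * 34 = 374
Result = 144 - 374 = -230


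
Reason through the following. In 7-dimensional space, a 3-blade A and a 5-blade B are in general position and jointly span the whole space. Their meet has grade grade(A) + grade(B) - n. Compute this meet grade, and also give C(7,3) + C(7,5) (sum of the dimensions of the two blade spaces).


Meet grade = grade(A) + grade(B) - n
= 3 + 5 - 7 = 1
C(7,3) = 35
C(7,5) = 21
dim_A + dim_B = 35 + 21 = 56


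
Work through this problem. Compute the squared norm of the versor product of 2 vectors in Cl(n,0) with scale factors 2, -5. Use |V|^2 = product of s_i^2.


Each vector v_i has |v_i|^2 = s_i^2
Squared scales: 2^2 = 4, (-5)^2 = 25
|V|^2 = 4 * 25
= 100


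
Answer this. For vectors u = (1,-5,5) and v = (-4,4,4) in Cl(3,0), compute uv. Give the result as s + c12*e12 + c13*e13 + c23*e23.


In Cl(3,0): e_i^2 = 1, e_ie_j = -e_je_i for i != j.
Scalar part = u . v = 1*(-4) + (-5)*4 + 5*4
= -4 + (-20) + 20 = -4
e12 coeff = 1*4 - (-5)*(-4) = 4 - 20 = -16
e13 coeff = 1*4 - 5*(-4) = 4 - (-20) = 24
e23 coeff = (-5)*4 - 5*4 = -20 - 20 = -40
uv = -4 - 16*e12 + 24*e13 - 40*e23


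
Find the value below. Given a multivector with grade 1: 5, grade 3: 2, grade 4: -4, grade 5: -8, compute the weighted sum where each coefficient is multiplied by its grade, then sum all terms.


Grade-weighted sum = sum of grade_k * coefficient_k
1*5 = 5
3*2 = 6
4*(-4) = -16
5*(-8) = -40
Total = 5 + 6 + (-16) + (-40) = -45


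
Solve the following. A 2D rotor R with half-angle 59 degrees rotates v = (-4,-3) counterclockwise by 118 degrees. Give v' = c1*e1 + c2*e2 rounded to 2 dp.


Rotor R = cos(59deg) - sin(59deg)*e12
Rotation angle theta = 2 * 59 = 118 degrees
v' = R*v*~R rotates v by theta.
cos(118deg) = -0.4695, sin(118deg) = 0.8829
v'_1 = -4*cos(118deg) - (-3)*sin(118deg)
= -4*(-0.4695) - (-3)*0.8829
= 4.53
v'_2 = -4*sin(118deg) + (-3)*cos(118deg)
= -4*0.8829 + (-3)*(-0.4695)
= -2.12
v' = 4.53*e1 - 2.12*e2


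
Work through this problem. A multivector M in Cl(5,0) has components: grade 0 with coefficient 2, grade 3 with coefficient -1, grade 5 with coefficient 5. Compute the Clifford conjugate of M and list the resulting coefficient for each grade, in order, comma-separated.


Clifford conjugate sign for grade k: (-1)^(k(k+1)/2)
Grade 0: (-1)^(0*1/2) = (-1)^0 = 1, coeff 2 -> 2
Grade 3: (-1)^(3*4/2) = (-1)^6 = 1, coeff -1 -> -1
Grade 5: (-1)^(5*6/2) = (-1)^15 = -1, coeff 5 -> -5
Conjugated coefficients: 2, -1, -5


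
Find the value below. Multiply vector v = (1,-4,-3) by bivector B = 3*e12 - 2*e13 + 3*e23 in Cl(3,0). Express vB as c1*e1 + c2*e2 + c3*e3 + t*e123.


vB has grade-1 (vector) and grade-3 (trivector) parts: vB = (v _| B) + (v ^ B).
Vector part <vB>_1:
  e1: -v2*b12 - v3*b13 = -(-4)*(3) - (-3)*(-2) = 6
  e2: v1*b12 - v3*b23 = (1)*(3) - (-3)*(3) = 12
  e3: v1*b13 + v2*b23 = (1)*(-2) + (-4)*(3) = -14
Trivector part <vB>_3:
  e123: v1*b23 - v2*b13 + v3*b12 = (1)*(3) - (-4)*(-2) + (-3)*(3) = -14
vB = 6*e1 + 12*e2 - 14*e3 - 14*e123


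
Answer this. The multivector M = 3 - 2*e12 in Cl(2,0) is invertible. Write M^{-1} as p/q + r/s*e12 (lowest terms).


M = 3 - 2*e12, where e12^2 = -1.
Since M commutes with its reverse ~M = a - b*e12, M * ~M = a^2 - b^2*e12^2 = a^2 + b^2.
So M^{-1} = ~M / (a^2 + b^2) = (a - b*e12)/(a^2 + b^2).
a^2 + b^2 = 9 + 4 = 13
Scalar part = 3/13 = 3/13
Bivector coeff = 2/13 = 2/13
M^{-1} = 3/13 + 2/13*e12


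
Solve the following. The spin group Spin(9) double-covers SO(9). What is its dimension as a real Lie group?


Spin(n) double-covers SO(n); both have Lie algebra so(n) of dimension n(n-1)/2.
n = 9
n(n-1) = 9 * 8 = 72
dim Spin(9) = 72/2 = 36


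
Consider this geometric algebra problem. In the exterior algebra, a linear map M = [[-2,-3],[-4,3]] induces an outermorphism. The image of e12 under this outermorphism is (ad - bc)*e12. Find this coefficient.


The outermorphism of a linear map f sends e1^e2 to f(e1)^f(e2).
f(e1) = -2*e1 - 4*e2
f(e2) = -3*e1 + 3*e2
f(e1) ^ f(e2) = (-2*e1 - 4*e2) ^ (-3*e1 + 3*e2)
= (-2)*3*e12 + (-4)*(-3)*e21
= (-6 - 12)*e12
= -18*e12
Coefficient = -18


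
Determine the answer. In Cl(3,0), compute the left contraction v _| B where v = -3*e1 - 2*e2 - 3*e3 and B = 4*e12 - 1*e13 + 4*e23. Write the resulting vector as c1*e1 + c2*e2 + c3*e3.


Left contraction v _| B = <vB>_1 (grade-1 part of the geometric product vB).
Using e1_|e12 = e2, e2_|e12 = -e1, e1_|e13 = e3, e3_|e13 = -e1, e2_|e23 = e3, e3_|e23 = -e2:
e1 coeff: -v2*b12 - v3*b13 = -(-2)*(4) - (-3)*(-1) = 5
e2 coeff: v1*b12 - v3*b23 = (-3)*(4) - (-3)*(4) = 0
e3 coeff: v1*b13 + v2*b23 = (-3)*(-1) + (-2)*(4) = -5
v _| B = 5*e1 + 0*e2 - 5*e3


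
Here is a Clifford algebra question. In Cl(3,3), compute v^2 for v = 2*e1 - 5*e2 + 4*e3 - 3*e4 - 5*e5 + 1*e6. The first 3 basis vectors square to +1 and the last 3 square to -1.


v^2 = sum of c_i^2 * e_i^2
Positive signature terms (e_i^2 = +1): 2^2 + (-5)^2 + 4^2 = 45
Negative signature terms (e_j^2 = -1): (-3)^2 + (-5)^2 + 1^2 = 35
v^2 = 45 - 35 = 10


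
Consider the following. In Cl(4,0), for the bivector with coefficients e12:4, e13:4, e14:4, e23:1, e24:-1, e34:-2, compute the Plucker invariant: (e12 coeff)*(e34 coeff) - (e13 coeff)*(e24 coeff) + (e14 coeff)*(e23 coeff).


Plucker relation: af - be + cd
a*f = 4*(-2) = -8
b*e = 4*(-1) = -4
c*d = 4*1 = 4
af - be + cd = -8 - (-4) + 4
= 0


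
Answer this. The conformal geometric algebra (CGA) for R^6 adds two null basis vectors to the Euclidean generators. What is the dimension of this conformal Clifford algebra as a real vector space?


The conformal model of R^6 uses Cl(7,1): the 6 Euclidean generators plus two extra orthogonal generators e+ (e+^2 = +1) and e- (e-^2 = -1), from which the null vectors e0, einf are built.
Number of generators m = 6 + 2 = 8.
dim Cl(p,q) = 2^m = 2^8 = 256


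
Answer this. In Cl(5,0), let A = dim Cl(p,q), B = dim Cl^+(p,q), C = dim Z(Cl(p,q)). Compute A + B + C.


n = 5 + 0 = 5
Total dim = 2^5 = 32
Even subalgebra dim = 2^4 = 16
n is odd, so center dim = 2
Sum = 32 + 16 + 2 = 50


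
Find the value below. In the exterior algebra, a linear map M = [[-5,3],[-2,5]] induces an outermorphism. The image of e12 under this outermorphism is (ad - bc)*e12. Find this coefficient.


The outermorphism of a linear map f sends e1^e2 to f(e1)^f(e2).
f(e1) = -5*e1 - 2*e2
f(e2) = 3*e1 + 5*e2
f(e1) ^ f(e2) = (-5*e1 - 2*e2) ^ (3*e1 + 5*e2)
= (-5)*5*e12 + (-2)*3*e21
= (-25 - (-6))*e12
= -19*e12
Coefficient = -19


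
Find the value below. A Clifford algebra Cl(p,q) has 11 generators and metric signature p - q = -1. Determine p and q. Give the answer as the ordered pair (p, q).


We need p + q = 11 and p - q = -1.
Adding: 2p = 11 + (-1) = 10, so p = 5.
Then q = 11 - 5 = 6.
(p, q) = (5, 6)


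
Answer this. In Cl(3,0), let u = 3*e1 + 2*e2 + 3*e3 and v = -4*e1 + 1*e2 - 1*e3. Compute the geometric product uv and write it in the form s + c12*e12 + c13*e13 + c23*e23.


In Cl(3,0): e_i^2 = 1, e_ie_j = -e_je_i for i != j.
Scalar part = u . v = 3*(-4) + 2*1 + 3*(-1)
= -12 + 2 + (-3) = -13
e12 coeff = 3*1 - 2*(-4) = 3 - (-8) = 11
e13 coeff = 3*(-1) - 3*(-4) = -3 - (-12) = 9
e23 coeff = 2*(-1) - 3*1 = -2 - 3 = -5
uv = -13 + 11*e12 + 9*e13 - 5*e23


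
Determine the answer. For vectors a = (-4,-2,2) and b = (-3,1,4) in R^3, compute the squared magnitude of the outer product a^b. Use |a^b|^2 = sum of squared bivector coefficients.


a wedge b = (a1*b2 - a2*b1)*e12 + (a1*b3 - a3*b1)*e13 + (a2*b3 - a3*b2)*e23
e12 coeff: (-4)*1 - (-2)*(-3) = -4 - 6 = -10
e13 coeff: (-4)*4 - 2*(-3) = -16 - (-6) = -10
e23 coeff: (-2)*4 - 2*1 = -8 - 2 = -10
|a wedge b|^2 = (-10)^2 + (-10)^2 + (-10)^2
= 100 + 100 + 100
= 300


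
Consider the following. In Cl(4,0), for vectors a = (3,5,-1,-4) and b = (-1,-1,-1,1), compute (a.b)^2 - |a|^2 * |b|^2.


a . b = 3*(-1) + 5*(-1) + (-1)*(-1) + (-4)*1
= -3 + (-5) + 1 + (-4) = -11
|a|^2 = 3^2 + 5^2 + (-1)^2 + (-4)^2 = 51
|b|^2 = (-1)^2 + (-1)^2 + (-1)^2 + 1^2 = 4
(a.b)^2 = (-11)^2 = 121
|a|^2 * |b|^2 = 51 * 4 = 204
Result = 121 - 204 = -83


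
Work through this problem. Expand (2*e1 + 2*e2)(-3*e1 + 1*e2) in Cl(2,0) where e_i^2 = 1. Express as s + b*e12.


Expand: (2*e1 + 2*e2)(-3*e1 + 1*e2)
= 2*(-3)*e1e1 + 2*1*e1e2 + 2*(-3)*e2e1 + 2*1*e2e2
Using e1^2 = e2^2 = 1, e2e1 = -e1e2:
Scalar part s = 2*(-3) + 2*1 = -6 + 2 = -4
Bivector part b = 2*1 - 2*(-3) = 2 - (-6) = 8
uv = -4 + 8*e12


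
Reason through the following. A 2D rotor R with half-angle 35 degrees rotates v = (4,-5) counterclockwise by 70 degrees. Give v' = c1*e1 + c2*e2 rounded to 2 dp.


Rotor R = cos(35deg) - sin(35deg)*e12
Rotation angle theta = 2 * 35 = 70 degrees
v' = R*v*~R rotates v by theta.
cos(70deg) = 0.3420, sin(70deg) = 0.9397
v'_1 = 4*cos(70deg) - (-5)*sin(70deg)
= 4*0.3420 - (-5)*0.9397
= 6.07
v'_2 = 4*sin(70deg) + (-5)*cos(70deg)
= 4*0.9397 + (-5)*0.3420
= 2.05
v' = 6.07*e1 + 2.05*e2


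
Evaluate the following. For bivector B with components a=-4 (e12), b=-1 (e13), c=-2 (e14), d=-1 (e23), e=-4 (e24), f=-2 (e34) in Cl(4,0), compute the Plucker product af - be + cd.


Plucker relation: af - be + cd
a*f = (-4)*(-2) = 8
b*e = (-1)*(-4) = 4
c*d = (-2)*(-1) = 2
af - be + cd = 8 - 4 + 2
= 6


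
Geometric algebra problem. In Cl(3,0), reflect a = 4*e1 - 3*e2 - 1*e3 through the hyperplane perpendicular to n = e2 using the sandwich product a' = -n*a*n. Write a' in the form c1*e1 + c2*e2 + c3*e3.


Reflection formula: a' = -n*a*n, with n = e2 (unit vector, n^2 = 1).
For reflection through hyperplane perp to e2:
The component along e2 flips sign, others stay.
a = (4, -3, -1)
a' = (4, 3, -1)
a' = 4*e1 + 3*e2 - 1*e3


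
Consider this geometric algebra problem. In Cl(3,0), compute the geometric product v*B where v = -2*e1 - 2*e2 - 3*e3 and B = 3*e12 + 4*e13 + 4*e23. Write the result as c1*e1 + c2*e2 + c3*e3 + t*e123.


vB has grade-1 (vector) and grade-3 (trivector) parts: vB = (v _| B) + (v ^ B).
Vector part <vB>_1:
  e1: -v2*b12 - v3*b13 = -(-2)*(3) - (-3)*(4) = 18
  e2: v1*b12 - v3*b23 = (-2)*(3) - (-3)*(4) = 6
  e3: v1*b13 + v2*b23 = (-2)*(4) + (-2)*(4) = -16
Trivector part <vB>_3:
  e123: v1*b23 - v2*b13 + v3*b12 = (-2)*(4) - (-2)*(4) + (-3)*(3) = -9
vB = 18*e1 + 6*e2 - 16*e3 - 9*e123


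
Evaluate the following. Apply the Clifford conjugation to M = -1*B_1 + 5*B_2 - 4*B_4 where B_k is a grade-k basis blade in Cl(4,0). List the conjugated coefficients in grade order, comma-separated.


Clifford conjugate sign for grade k: (-1)^(k(k+1)/2)
Grade 1: (-1)^(1*2/2) = (-1)^1 = -1, coeff -1 -> 1
Grade 2: (-1)^(2*3/2) = (-1)^3 = -1, coeff 5 -> -5
Grade 4: (-1)^(4*5/2) = (-1)^10 = 1, coeff -4 -> -4
Conjugated coefficients: 1, -5, -4


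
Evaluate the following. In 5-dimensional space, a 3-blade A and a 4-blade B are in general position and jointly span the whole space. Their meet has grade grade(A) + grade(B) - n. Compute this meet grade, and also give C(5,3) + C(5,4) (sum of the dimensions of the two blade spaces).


Meet grade = grade(A) + grade(B) - n
= 3 + 4 - 5 = 2
C(5,3) = 10
C(5,4) = 5
dim_A + dim_B = 10 + 5 = 15


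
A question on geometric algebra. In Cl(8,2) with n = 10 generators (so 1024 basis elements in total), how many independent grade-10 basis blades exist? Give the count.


Number of grade-k basis blades in Cl(p,q) with n = p + q is C(n, k).
n = 8 + 2 = 10
C(10, 10) = 10! / (10! * 0!)
= 3628800 / (3628800 * 1)
= 1


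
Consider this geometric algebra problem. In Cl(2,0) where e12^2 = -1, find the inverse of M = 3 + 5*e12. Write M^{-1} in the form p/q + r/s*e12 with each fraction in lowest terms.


M = 3 + 5*e12, where e12^2 = -1.
Since M commutes with its reverse ~M = a - b*e12, M * ~M = a^2 - b^2*e12^2 = a^2 + b^2.
So M^{-1} = ~M / (a^2 + b^2) = (a - b*e12)/(a^2 + b^2).
a^2 + b^2 = 9 + 25 = 34
Scalar part = 3/34 = 3/34
Bivector coeff = -5/34 = -5/34
M^{-1} = 3/34 - 5/34*e12


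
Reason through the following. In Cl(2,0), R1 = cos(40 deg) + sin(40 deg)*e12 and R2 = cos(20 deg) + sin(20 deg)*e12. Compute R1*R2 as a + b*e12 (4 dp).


Same-plane rotors commute and their half-angles add:
R1*R2 = cos(a1 + a2) + sin(a1 + a2)*e12.
a1 + a2 = 40 + 20 = 60 deg
cos(60 deg) = 0.5000
sin(60 deg) = 0.8660
R1*R2 = 0.5000 + 0.8660*e12


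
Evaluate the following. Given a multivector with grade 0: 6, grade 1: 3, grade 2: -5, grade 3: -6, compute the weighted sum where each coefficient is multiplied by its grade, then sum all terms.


Grade-weighted sum = sum of grade_k * coefficient_k
0*6 = 0
1*3 = 3
2*(-5) = -10
3*(-6) = -18
Total = 0 + 3 + (-10) + (-18) = -25


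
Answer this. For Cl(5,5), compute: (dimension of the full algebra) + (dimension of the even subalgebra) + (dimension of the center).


n = 5 + 5 = 10
Total dim = 2^10 = 1024
Even subalgebra dim = 2^9 = 512
n is even, so center dim = 1
Sum = 1024 + 512 + 1 = 1537
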